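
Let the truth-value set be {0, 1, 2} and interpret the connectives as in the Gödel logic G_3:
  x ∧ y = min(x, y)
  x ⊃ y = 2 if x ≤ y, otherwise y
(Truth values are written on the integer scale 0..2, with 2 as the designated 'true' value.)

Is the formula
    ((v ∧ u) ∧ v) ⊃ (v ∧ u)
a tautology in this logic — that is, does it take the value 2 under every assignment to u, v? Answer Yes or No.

u = 0, v = 0 ↦ 2
u = 0, v = 1 ↦ 2
u = 0, v = 2 ↦ 2
u = 1, v = 0 ↦ 2
u = 1, v = 1 ↦ 2
u = 1, v = 2 ↦ 2
u = 2, v = 0 ↦ 2
u = 2, v = 1 ↦ 2
u = 2, v = 2 ↦ 2
Every assignment gives a value ≥ 2.

Yes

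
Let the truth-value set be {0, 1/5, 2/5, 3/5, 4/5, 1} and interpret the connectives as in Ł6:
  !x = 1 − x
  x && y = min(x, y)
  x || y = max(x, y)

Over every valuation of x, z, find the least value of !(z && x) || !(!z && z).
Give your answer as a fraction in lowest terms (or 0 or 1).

3/5

Take x = 2/5, z = 2/5:
z && x = 2/5 && 2/5 = 2/5
!(z && x) = !2/5 = 3/5
!z = !2/5 = 3/5
!z && z = 3/5 && 2/5 = 2/5
!(!z && z) = !2/5 = 3/5
!(z && x) || !(!z && z) = 3/5 || 3/5 = 3/5
No assignment yields a value below 3/5, so this is the minimum.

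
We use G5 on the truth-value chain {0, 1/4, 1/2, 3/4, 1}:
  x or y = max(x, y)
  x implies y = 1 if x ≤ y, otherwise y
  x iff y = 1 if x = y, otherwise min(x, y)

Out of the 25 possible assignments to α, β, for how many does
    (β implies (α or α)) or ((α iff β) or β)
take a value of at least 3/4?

22

value 1: 19 assignments (counts)
value 3/4: 3 assignments (counts)
value 1/2: 2 assignments
value 1/4: 1 assignment
So 22 of the 25 assignments meet the threshold.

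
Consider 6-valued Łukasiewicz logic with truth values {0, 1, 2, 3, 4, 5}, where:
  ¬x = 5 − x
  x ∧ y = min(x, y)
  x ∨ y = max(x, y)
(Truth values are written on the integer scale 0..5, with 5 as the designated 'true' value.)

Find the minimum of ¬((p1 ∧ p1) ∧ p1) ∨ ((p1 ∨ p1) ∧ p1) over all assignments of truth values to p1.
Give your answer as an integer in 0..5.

3

Take p1 = 2:
p1 ∧ p1 = 2 ∧ 2 = 2
(p1 ∧ p1) ∧ p1 = 2 ∧ 2 = 2
¬((p1 ∧ p1) ∧ p1) = ¬2 = 3
p1 ∨ p1 = 2 ∨ 2 = 2
(p1 ∨ p1) ∧ p1 = 2 ∧ 2 = 2
¬((p1 ∧ p1) ∧ p1) ∨ ((p1 ∨ p1) ∧ p1) = 3 ∨ 2 = 3
No assignment yields a value below 3, so this is the minimum.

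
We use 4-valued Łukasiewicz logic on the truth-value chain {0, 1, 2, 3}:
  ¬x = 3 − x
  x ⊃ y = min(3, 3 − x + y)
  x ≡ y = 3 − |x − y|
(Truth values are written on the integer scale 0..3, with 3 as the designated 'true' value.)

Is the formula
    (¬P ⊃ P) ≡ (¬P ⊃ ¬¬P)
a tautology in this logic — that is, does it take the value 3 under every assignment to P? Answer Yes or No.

P = 0 ↦ 3
P = 1 ↦ 3
P = 2 ↦ 3
P = 3 ↦ 3
Every assignment gives a value ≥ 3.

Yes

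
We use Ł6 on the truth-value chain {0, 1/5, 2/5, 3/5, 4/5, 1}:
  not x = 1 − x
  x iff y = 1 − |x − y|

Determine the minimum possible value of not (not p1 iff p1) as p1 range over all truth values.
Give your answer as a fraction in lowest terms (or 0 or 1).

Take p1 = 2/5:
not p1 = not 2/5 = 3/5
not p1 iff p1 = 3/5 iff 2/5 = 4/5
not (not p1 iff p1) = not 4/5 = 1/5
No assignment yields a value below 1/5, so this is the minimum.

1/5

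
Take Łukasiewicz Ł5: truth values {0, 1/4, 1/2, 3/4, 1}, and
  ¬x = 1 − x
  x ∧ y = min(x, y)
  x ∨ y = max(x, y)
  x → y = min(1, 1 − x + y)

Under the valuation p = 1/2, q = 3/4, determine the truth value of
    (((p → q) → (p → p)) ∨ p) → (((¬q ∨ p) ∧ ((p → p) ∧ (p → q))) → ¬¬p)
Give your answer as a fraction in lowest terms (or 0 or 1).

p → q = 1/2 → 3/4 = 1
p → p = 1/2 → 1/2 = 1
(p → q) → (p → p) = 1 → 1 = 1
((p → q) → (p → p)) ∨ p = 1 ∨ 1/2 = 1
¬q = ¬3/4 = 1/4
¬q ∨ p = 1/4 ∨ 1/2 = 1/2
p → p = 1/2 → 1/2 = 1
p → q = 1/2 → 3/4 = 1
(p → p) ∧ (p → q) = 1 ∧ 1 = 1
(¬q ∨ p) ∧ ((p → p) ∧ (p → q)) = 1/2 ∧ 1 = 1/2
¬p = ¬1/2 = 1/2
¬¬p = ¬1/2 = 1/2
((¬q ∨ p) ∧ ((p → p) ∧ (p → q))) → ¬¬p = 1/2 → 1/2 = 1
(((p → q) → (p → p)) ∨ p) → (((¬q ∨ p) ∧ ((p → p) ∧ (p → q))) → ¬¬p) = 1 → 1 = 1

1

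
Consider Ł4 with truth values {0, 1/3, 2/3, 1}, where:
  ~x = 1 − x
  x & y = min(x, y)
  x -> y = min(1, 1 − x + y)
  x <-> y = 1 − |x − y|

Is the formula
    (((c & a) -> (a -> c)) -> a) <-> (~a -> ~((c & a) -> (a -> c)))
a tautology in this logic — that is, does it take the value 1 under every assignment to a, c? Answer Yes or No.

a = 0, c = 0 ↦ 1
a = 0, c = 1/3 ↦ 1
a = 0, c = 2/3 ↦ 1
a = 0, c = 1 ↦ 1
a = 1/3, c = 0 ↦ 1
a = 1/3, c = 1/3 ↦ 1
a = 1/3, c = 2/3 ↦ 1
a = 1/3, c = 1 ↦ 1
a = 2/3, c = 0 ↦ 1
a = 2/3, c = 1/3 ↦ 1
a = 2/3, c = 2/3 ↦ 1
a = 2/3, c = 1 ↦ 1
a = 1, c = 0 ↦ 1
a = 1, c = 1/3 ↦ 1
a = 1, c = 2/3 ↦ 1
a = 1, c = 1 ↦ 1
Every assignment gives a value ≥ 1.

Yes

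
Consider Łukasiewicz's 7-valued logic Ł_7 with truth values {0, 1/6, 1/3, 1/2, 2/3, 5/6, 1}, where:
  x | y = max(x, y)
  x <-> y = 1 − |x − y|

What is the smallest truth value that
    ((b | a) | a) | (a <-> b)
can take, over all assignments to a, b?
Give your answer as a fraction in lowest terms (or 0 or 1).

1/2

Take a = 0, b = 1/2:
b | a = 1/2 | 0 = 1/2
(b | a) | a = 1/2 | 0 = 1/2
a <-> b = 0 <-> 1/2 = 1/2
((b | a) | a) | (a <-> b) = 1/2 | 1/2 = 1/2
No assignment yields a value below 1/2, so this is the minimum.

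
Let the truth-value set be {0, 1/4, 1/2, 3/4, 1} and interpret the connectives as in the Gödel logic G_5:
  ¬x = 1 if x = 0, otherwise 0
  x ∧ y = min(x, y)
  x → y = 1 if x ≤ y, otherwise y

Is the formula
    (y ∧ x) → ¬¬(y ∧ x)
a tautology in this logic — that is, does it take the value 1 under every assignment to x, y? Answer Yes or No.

At x = 0, y = 1/2, for instance:
y ∧ x = 1/2 ∧ 0 = 0
¬(y ∧ x) = ¬0 = 1
¬¬(y ∧ x) = ¬1 = 0
(y ∧ x) → ¬¬(y ∧ x) = 0 → 0 = 1
and checking the remaining 24 assignments likewise gives ≥ 1 in every case.

Yes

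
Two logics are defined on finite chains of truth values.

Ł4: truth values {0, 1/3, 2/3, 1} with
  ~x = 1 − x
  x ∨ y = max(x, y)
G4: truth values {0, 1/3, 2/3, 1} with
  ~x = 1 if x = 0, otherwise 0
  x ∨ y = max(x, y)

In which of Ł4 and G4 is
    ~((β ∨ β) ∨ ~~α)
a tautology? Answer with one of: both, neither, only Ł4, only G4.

In Ł4: at α = 0, β = 1/3 the value is 2/3 — not a tautology.
In G4: at α = 0, β = 1/3 the value is 0 — not a tautology.

neither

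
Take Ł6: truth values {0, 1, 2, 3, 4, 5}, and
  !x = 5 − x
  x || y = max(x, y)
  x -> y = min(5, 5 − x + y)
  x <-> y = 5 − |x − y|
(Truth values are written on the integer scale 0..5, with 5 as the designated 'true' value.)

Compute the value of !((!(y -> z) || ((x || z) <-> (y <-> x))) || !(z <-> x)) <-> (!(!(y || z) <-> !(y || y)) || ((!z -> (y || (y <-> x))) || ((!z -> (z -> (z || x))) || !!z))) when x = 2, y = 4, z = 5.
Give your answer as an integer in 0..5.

2

y -> z = 4 -> 5 = 5
!(y -> z) = !5 = 0
x || z = 2 || 5 = 5
y <-> x = 4 <-> 2 = 3
(x || z) <-> (y <-> x) = 5 <-> 3 = 3
!(y -> z) || ((x || z) <-> (y <-> x)) = 0 || 3 = 3
z <-> x = 5 <-> 2 = 2
!(z <-> x) = !2 = 3
(!(y -> z) || ((x || z) <-> (y <-> x))) || !(z <-> x) = 3 || 3 = 3
!((!(y -> z) || ((x || z) <-> (y <-> x))) || !(z <-> x)) = !3 = 2
y || z = 4 || 5 = 5
!(y || z) = !5 = 0
y || y = 4 || 4 = 4
!(y || y) = !4 = 1
!(y || z) <-> !(y || y) = 0 <-> 1 = 4
!(!(y || z) <-> !(y || y)) = !4 = 1
!z = !5 = 0
y <-> x = 4 <-> 2 = 3
y || (y <-> x) = 4 || 3 = 4
!z -> (y || (y <-> x)) = 0 -> 4 = 5
!z = !5 = 0
z || x = 5 || 2 = 5
z -> (z || x) = 5 -> 5 = 5
!z -> (z -> (z || x)) = 0 -> 5 = 5
!z = !5 = 0
!!z = !0 = 5
(!z -> (z -> (z || x))) || !!z = 5 || 5 = 5
(!z -> (y || (y <-> x))) || ((!z -> (z -> (z || x))) || !!z) = 5 || 5 = 5
!(!(y || z) <-> !(y || y)) || ((!z -> (y || (y <-> x))) || ((!z -> (z -> (z || x))) || !!z)) = 1 || 5 = 5
!((!(y -> z) || ((x || z) <-> (y <-> x))) || !(z <-> x)) <-> (!(!(y || z) <-> !(y || y)) || ((!z -> (y || (y <-> x))) || ((!z -> (z -> (z || x))) || !!z))) = 2 <-> 5 = 2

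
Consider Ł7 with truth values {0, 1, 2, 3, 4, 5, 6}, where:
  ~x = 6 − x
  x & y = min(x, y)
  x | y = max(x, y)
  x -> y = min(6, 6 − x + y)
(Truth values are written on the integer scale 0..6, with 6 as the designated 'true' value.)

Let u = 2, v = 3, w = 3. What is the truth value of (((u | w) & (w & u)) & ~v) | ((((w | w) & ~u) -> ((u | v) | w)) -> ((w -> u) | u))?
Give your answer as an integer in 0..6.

u | w = 2 | 3 = 3
w & u = 3 & 2 = 2
(u | w) & (w & u) = 3 & 2 = 2
~v = ~3 = 3
((u | w) & (w & u)) & ~v = 2 & 3 = 2
w | w = 3 | 3 = 3
~u = ~2 = 4
(w | w) & ~u = 3 & 4 = 3
u | v = 2 | 3 = 3
(u | v) | w = 3 | 3 = 3
((w | w) & ~u) -> ((u | v) | w) = 3 -> 3 = 6
w -> u = 3 -> 2 = 5
(w -> u) | u = 5 | 2 = 5
(((w | w) & ~u) -> ((u | v) | w)) -> ((w -> u) | u) = 6 -> 5 = 5
(((u | w) & (w & u)) & ~v) | ((((w | w) & ~u) -> ((u | v) | w)) -> ((w -> u) | u)) = 2 | 5 = 5

5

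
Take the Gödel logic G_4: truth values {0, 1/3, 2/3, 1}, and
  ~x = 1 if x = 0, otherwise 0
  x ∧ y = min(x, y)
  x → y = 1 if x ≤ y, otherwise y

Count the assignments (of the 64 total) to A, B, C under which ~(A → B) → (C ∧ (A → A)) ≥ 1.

value 1: 55 assignments (counts)
value 2/3: 3 assignments
value 1/3: 3 assignments
value 0: 3 assignments
So 55 of the 64 assignments meet the threshold.

55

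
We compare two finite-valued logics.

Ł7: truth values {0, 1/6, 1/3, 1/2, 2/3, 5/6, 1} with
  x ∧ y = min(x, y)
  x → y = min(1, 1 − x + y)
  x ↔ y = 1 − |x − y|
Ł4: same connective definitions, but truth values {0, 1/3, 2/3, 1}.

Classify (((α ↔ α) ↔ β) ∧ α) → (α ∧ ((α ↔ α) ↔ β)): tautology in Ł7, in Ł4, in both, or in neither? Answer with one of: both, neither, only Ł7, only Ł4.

both

In Ł7: every assignment gives 1 — tautology.
In Ł4: every assignment gives 1 — tautology.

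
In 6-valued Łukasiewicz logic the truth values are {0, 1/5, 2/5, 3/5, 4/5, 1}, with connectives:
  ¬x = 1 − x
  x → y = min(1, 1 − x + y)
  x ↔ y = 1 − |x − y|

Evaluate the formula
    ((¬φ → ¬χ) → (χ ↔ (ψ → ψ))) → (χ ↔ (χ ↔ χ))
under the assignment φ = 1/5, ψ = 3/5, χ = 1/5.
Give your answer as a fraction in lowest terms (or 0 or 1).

1

¬φ = ¬1/5 = 4/5
¬χ = ¬1/5 = 4/5
¬φ → ¬χ = 4/5 → 4/5 = 1
ψ → ψ = 3/5 → 3/5 = 1
χ ↔ (ψ → ψ) = 1/5 ↔ 1 = 1/5
(¬φ → ¬χ) → (χ ↔ (ψ → ψ)) = 1 → 1/5 = 1/5
χ ↔ χ = 1/5 ↔ 1/5 = 1
χ ↔ (χ ↔ χ) = 1/5 ↔ 1 = 1/5
((¬φ → ¬χ) → (χ ↔ (ψ → ψ))) → (χ ↔ (χ ↔ χ)) = 1/5 → 1/5 = 1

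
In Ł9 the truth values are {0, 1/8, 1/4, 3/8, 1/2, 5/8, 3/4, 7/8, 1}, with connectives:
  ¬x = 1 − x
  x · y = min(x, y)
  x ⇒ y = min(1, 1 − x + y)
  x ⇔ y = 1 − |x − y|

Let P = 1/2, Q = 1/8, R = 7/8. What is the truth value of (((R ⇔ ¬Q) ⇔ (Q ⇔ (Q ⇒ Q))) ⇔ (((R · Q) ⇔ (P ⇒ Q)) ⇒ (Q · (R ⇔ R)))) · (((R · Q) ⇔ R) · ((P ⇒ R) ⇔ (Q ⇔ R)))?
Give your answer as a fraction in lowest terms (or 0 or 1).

¬Q = ¬1/8 = 7/8
R ⇔ ¬Q = 7/8 ⇔ 7/8 = 1
Q ⇒ Q = 1/8 ⇒ 1/8 = 1
Q ⇔ (Q ⇒ Q) = 1/8 ⇔ 1 = 1/8
(R ⇔ ¬Q) ⇔ (Q ⇔ (Q ⇒ Q)) = 1 ⇔ 1/8 = 1/8
R · Q = 7/8 · 1/8 = 1/8
P ⇒ Q = 1/2 ⇒ 1/8 = 5/8
(R · Q) ⇔ (P ⇒ Q) = 1/8 ⇔ 5/8 = 1/2
R ⇔ R = 7/8 ⇔ 7/8 = 1
Q · (R ⇔ R) = 1/8 · 1 = 1/8
((R · Q) ⇔ (P ⇒ Q)) ⇒ (Q · (R ⇔ R)) = 1/2 ⇒ 1/8 = 5/8
((R ⇔ ¬Q) ⇔ (Q ⇔ (Q ⇒ Q))) ⇔ (((R · Q) ⇔ (P ⇒ Q)) ⇒ (Q · (R ⇔ R))) = 1/8 ⇔ 5/8 = 1/2
R · Q = 7/8 · 1/8 = 1/8
(R · Q) ⇔ R = 1/8 ⇔ 7/8 = 1/4
P ⇒ R = 1/2 ⇒ 7/8 = 1
Q ⇔ R = 1/8 ⇔ 7/8 = 1/4
(P ⇒ R) ⇔ (Q ⇔ R) = 1 ⇔ 1/4 = 1/4
((R · Q) ⇔ R) · ((P ⇒ R) ⇔ (Q ⇔ R)) = 1/4 · 1/4 = 1/4
(((R ⇔ ¬Q) ⇔ (Q ⇔ (Q ⇒ Q))) ⇔ (((R · Q) ⇔ (P ⇒ Q)) ⇒ (Q · (R ⇔ R)))) · (((R · Q) ⇔ R) · ((P ⇒ R) ⇔ (Q ⇔ R))) = 1/2 · 1/4 = 1/4

1/4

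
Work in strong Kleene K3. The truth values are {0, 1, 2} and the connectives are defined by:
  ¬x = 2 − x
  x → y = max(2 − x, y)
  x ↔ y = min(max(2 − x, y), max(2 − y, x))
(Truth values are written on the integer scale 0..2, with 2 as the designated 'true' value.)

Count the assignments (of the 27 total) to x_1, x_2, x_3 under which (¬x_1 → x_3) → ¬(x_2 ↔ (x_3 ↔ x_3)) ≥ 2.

value 2: 8 assignments (counts)
value 1: 15 assignments
value 0: 4 assignments
So 8 of the 27 assignments meet the threshold.

8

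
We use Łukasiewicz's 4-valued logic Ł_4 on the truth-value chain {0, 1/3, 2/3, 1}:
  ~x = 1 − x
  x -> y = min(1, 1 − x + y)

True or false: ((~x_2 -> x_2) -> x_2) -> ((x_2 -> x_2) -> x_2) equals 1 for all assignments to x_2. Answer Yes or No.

No

Counterexample: take x_2 = 0.
~x_2 = ~0 = 1
~x_2 -> x_2 = 1 -> 0 = 0
(~x_2 -> x_2) -> x_2 = 0 -> 0 = 1
x_2 -> x_2 = 0 -> 0 = 1
(x_2 -> x_2) -> x_2 = 1 -> 0 = 0
((~x_2 -> x_2) -> x_2) -> ((x_2 -> x_2) -> x_2) = 1 -> 0 = 0
This gives 0 ≠ 1.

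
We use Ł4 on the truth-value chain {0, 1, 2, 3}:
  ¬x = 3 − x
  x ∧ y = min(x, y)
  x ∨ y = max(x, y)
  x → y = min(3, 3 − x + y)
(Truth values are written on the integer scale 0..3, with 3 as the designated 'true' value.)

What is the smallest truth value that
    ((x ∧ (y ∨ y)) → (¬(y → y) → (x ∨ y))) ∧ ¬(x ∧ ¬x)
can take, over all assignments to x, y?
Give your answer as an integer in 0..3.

2

Take x = 1, y = 0:
y ∨ y = 0 ∨ 0 = 0
x ∧ (y ∨ y) = 1 ∧ 0 = 0
y → y = 0 → 0 = 3
¬(y → y) = ¬3 = 0
x ∨ y = 1 ∨ 0 = 1
¬(y → y) → (x ∨ y) = 0 → 1 = 3
(x ∧ (y ∨ y)) → (¬(y → y) → (x ∨ y)) = 0 → 3 = 3
¬x = ¬1 = 2
x ∧ ¬x = 1 ∧ 2 = 1
¬(x ∧ ¬x) = ¬1 = 2
((x ∧ (y ∨ y)) → (¬(y → y) → (x ∨ y))) ∧ ¬(x ∧ ¬x) = 3 ∧ 2 = 2
No assignment yields a value below 2, so this is the minimum.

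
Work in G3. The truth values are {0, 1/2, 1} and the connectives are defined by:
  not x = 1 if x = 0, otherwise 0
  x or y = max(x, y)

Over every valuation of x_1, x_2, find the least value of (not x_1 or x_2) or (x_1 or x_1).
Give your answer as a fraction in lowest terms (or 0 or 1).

Take x_1 = 1/2, x_2 = 0:
not x_1 = not 1/2 = 0
not x_1 or x_2 = 0 or 0 = 0
x_1 or x_1 = 1/2 or 1/2 = 1/2
(not x_1 or x_2) or (x_1 or x_1) = 0 or 1/2 = 1/2
No assignment yields a value below 1/2, so this is the minimum.

1/2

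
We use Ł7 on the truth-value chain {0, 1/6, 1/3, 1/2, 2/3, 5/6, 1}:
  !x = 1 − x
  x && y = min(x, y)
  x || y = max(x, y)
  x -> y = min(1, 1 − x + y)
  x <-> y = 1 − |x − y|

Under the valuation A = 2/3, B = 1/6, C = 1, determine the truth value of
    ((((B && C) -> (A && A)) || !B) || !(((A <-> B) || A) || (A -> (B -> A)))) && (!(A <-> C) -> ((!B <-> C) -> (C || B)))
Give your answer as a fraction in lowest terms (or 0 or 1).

B && C = 1/6 && 1 = 1/6
A && A = 2/3 && 2/3 = 2/3
(B && C) -> (A && A) = 1/6 -> 2/3 = 1
!B = !1/6 = 5/6
((B && C) -> (A && A)) || !B = 1 || 5/6 = 1
A <-> B = 2/3 <-> 1/6 = 1/2
(A <-> B) || A = 1/2 || 2/3 = 2/3
B -> A = 1/6 -> 2/3 = 1
A -> (B -> A) = 2/3 -> 1 = 1
((A <-> B) || A) || (A -> (B -> A)) = 2/3 || 1 = 1
!(((A <-> B) || A) || (A -> (B -> A))) = !1 = 0
(((B && C) -> (A && A)) || !B) || !(((A <-> B) || A) || (A -> (B -> A))) = 1 || 0 = 1
A <-> C = 2/3 <-> 1 = 2/3
!(A <-> C) = !2/3 = 1/3
!B = !1/6 = 5/6
!B <-> C = 5/6 <-> 1 = 5/6
C || B = 1 || 1/6 = 1
(!B <-> C) -> (C || B) = 5/6 -> 1 = 1
!(A <-> C) -> ((!B <-> C) -> (C || B)) = 1/3 -> 1 = 1
((((B && C) -> (A && A)) || !B) || !(((A <-> B) || A) || (A -> (B -> A)))) && (!(A <-> C) -> ((!B <-> C) -> (C || B))) = 1 && 1 = 1

1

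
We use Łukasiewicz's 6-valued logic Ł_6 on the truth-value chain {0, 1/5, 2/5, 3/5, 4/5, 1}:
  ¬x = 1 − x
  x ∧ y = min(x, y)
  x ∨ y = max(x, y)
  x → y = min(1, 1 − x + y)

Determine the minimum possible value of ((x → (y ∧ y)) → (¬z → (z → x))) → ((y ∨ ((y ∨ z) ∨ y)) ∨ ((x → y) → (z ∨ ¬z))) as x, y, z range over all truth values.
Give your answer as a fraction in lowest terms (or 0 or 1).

3/5

Take x = 0, y = 0, z = 2/5:
y ∧ y = 0 ∧ 0 = 0
x → (y ∧ y) = 0 → 0 = 1
¬z = ¬2/5 = 3/5
z → x = 2/5 → 0 = 3/5
¬z → (z → x) = 3/5 → 3/5 = 1
(x → (y ∧ y)) → (¬z → (z → x)) = 1 → 1 = 1
y ∨ z = 0 ∨ 2/5 = 2/5
(y ∨ z) ∨ y = 2/5 ∨ 0 = 2/5
y ∨ ((y ∨ z) ∨ y) = 0 ∨ 2/5 = 2/5
x → y = 0 → 0 = 1
¬z = ¬2/5 = 3/5
z ∨ ¬z = 2/5 ∨ 3/5 = 3/5
(x → y) → (z ∨ ¬z) = 1 → 3/5 = 3/5
(y ∨ ((y ∨ z) ∨ y)) ∨ ((x → y) → (z ∨ ¬z)) = 2/5 ∨ 3/5 = 3/5
((x → (y ∧ y)) → (¬z → (z → x))) → ((y ∨ ((y ∨ z) ∨ y)) ∨ ((x → y) → (z ∨ ¬z))) = 1 → 3/5 = 3/5
No assignment yields a value below 3/5, so this is the minimum.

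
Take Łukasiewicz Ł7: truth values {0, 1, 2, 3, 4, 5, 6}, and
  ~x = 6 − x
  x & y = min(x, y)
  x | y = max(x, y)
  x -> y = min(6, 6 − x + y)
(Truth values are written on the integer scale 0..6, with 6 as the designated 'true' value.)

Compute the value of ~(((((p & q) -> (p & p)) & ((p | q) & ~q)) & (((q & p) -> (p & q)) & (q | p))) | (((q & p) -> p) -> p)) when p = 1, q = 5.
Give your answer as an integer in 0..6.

p & q = 1 & 5 = 1
p & p = 1 & 1 = 1
(p & q) -> (p & p) = 1 -> 1 = 6
p | q = 1 | 5 = 5
~q = ~5 = 1
(p | q) & ~q = 5 & 1 = 1
((p & q) -> (p & p)) & ((p | q) & ~q) = 6 & 1 = 1
q & p = 5 & 1 = 1
p & q = 1 & 5 = 1
(q & p) -> (p & q) = 1 -> 1 = 6
q | p = 5 | 1 = 5
((q & p) -> (p & q)) & (q | p) = 6 & 5 = 5
(((p & q) -> (p & p)) & ((p | q) & ~q)) & (((q & p) -> (p & q)) & (q | p)) = 1 & 5 = 1
q & p = 5 & 1 = 1
(q & p) -> p = 1 -> 1 = 6
((q & p) -> p) -> p = 6 -> 1 = 1
((((p & q) -> (p & p)) & ((p | q) & ~q)) & (((q & p) -> (p & q)) & (q | p))) | (((q & p) -> p) -> p) = 1 | 1 = 1
~(((((p & q) -> (p & p)) & ((p | q) & ~q)) & (((q & p) -> (p & q)) & (q | p))) | (((q & p) -> p) -> p)) = ~1 = 5

5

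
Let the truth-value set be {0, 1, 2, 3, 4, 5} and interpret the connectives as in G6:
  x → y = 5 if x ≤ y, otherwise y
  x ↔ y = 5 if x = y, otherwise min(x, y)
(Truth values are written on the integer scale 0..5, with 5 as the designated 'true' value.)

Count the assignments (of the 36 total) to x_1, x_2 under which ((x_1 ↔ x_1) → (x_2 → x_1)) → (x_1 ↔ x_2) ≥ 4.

22

value 5: 21 assignments (counts)
value 4: 1 assignment (counts)
value 3: 2 assignments
value 2: 3 assignments
value 1: 4 assignments
value 0: 5 assignments
So 22 of the 36 assignments meet the threshold.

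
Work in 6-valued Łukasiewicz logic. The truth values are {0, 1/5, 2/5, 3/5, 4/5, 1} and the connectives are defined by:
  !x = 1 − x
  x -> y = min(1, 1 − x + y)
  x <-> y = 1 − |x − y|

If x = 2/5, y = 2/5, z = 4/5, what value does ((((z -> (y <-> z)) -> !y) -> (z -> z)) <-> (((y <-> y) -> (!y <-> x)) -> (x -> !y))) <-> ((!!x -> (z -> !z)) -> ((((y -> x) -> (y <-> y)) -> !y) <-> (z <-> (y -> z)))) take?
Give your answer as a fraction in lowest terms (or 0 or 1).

y <-> z = 2/5 <-> 4/5 = 3/5
z -> (y <-> z) = 4/5 -> 3/5 = 4/5
!y = !2/5 = 3/5
(z -> (y <-> z)) -> !y = 4/5 -> 3/5 = 4/5
z -> z = 4/5 -> 4/5 = 1
((z -> (y <-> z)) -> !y) -> (z -> z) = 4/5 -> 1 = 1
y <-> y = 2/5 <-> 2/5 = 1
!y = !2/5 = 3/5
!y <-> x = 3/5 <-> 2/5 = 4/5
(y <-> y) -> (!y <-> x) = 1 -> 4/5 = 4/5
!y = !2/5 = 3/5
x -> !y = 2/5 -> 3/5 = 1
((y <-> y) -> (!y <-> x)) -> (x -> !y) = 4/5 -> 1 = 1
(((z -> (y <-> z)) -> !y) -> (z -> z)) <-> (((y <-> y) -> (!y <-> x)) -> (x -> !y)) = 1 <-> 1 = 1
!x = !2/5 = 3/5
!!x = !3/5 = 2/5
!z = !4/5 = 1/5
z -> !z = 4/5 -> 1/5 = 2/5
!!x -> (z -> !z) = 2/5 -> 2/5 = 1
y -> x = 2/5 -> 2/5 = 1
y <-> y = 2/5 <-> 2/5 = 1
(y -> x) -> (y <-> y) = 1 -> 1 = 1
!y = !2/5 = 3/5
((y -> x) -> (y <-> y)) -> !y = 1 -> 3/5 = 3/5
y -> z = 2/5 -> 4/5 = 1
z <-> (y -> z) = 4/5 <-> 1 = 4/5
(((y -> x) -> (y <-> y)) -> !y) <-> (z <-> (y -> z)) = 3/5 <-> 4/5 = 4/5
(!!x -> (z -> !z)) -> ((((y -> x) -> (y <-> y)) -> !y) <-> (z <-> (y -> z))) = 1 -> 4/5 = 4/5
((((z -> (y <-> z)) -> !y) -> (z -> z)) <-> (((y <-> y) -> (!y <-> x)) -> (x -> !y))) <-> ((!!x -> (z -> !z)) -> ((((y -> x) -> (y <-> y)) -> !y) <-> (z <-> (y -> z)))) = 1 <-> 4/5 = 4/5

4/5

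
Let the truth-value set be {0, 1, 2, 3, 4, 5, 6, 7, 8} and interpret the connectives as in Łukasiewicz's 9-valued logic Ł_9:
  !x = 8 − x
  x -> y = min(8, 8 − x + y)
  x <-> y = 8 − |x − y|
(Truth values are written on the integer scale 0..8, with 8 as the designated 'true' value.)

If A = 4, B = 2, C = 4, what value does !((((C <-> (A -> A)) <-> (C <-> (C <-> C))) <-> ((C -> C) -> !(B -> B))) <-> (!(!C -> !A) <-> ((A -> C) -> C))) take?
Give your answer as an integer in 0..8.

4

A -> A = 4 -> 4 = 8
C <-> (A -> A) = 4 <-> 8 = 4
C <-> C = 4 <-> 4 = 8
C <-> (C <-> C) = 4 <-> 8 = 4
(C <-> (A -> A)) <-> (C <-> (C <-> C)) = 4 <-> 4 = 8
C -> C = 4 -> 4 = 8
B -> B = 2 -> 2 = 8
!(B -> B) = !8 = 0
(C -> C) -> !(B -> B) = 8 -> 0 = 0
((C <-> (A -> A)) <-> (C <-> (C <-> C))) <-> ((C -> C) -> !(B -> B)) = 8 <-> 0 = 0
!C = !4 = 4
!A = !4 = 4
!C -> !A = 4 -> 4 = 8
!(!C -> !A) = !8 = 0
A -> C = 4 -> 4 = 8
(A -> C) -> C = 8 -> 4 = 4
!(!C -> !A) <-> ((A -> C) -> C) = 0 <-> 4 = 4
(((C <-> (A -> A)) <-> (C <-> (C <-> C))) <-> ((C -> C) -> !(B -> B))) <-> (!(!C -> !A) <-> ((A -> C) -> C)) = 0 <-> 4 = 4
!((((C <-> (A -> A)) <-> (C <-> (C <-> C))) <-> ((C -> C) -> !(B -> B))) <-> (!(!C -> !A) <-> ((A -> C) -> C))) = !4 = 4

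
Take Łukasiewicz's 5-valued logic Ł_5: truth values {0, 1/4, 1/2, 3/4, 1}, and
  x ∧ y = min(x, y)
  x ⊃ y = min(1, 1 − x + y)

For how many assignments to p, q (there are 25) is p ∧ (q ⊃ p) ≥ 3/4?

value 1: 5 assignments (counts)
value 3/4: 5 assignments (counts)
value 1/2: 5 assignments
value 1/4: 5 assignments
value 0: 5 assignments
So 10 of the 25 assignments meet the threshold.

10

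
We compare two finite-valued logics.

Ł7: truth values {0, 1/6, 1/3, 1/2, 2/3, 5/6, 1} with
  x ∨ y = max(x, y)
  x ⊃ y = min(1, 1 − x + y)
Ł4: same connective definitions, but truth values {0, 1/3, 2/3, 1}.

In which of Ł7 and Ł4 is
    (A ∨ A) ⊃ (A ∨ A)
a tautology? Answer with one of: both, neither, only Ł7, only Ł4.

both

In Ł7: every assignment gives 1 — tautology.
In Ł4: every assignment gives 1 — tautology.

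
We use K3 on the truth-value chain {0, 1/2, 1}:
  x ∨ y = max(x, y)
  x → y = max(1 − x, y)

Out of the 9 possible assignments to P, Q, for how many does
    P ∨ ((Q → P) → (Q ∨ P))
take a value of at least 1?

P = 0, Q = 0 ↦ 0  <
P = 0, Q = 1/2 ↦ 1/2  <
P = 0, Q = 1 ↦ 1  ≥
P = 1/2, Q = 0 ↦ 1/2  <
P = 1/2, Q = 1/2 ↦ 1/2  <
P = 1/2, Q = 1 ↦ 1  ≥
P = 1, Q = 0 ↦ 1  ≥
P = 1, Q = 1/2 ↦ 1  ≥
P = 1, Q = 1 ↦ 1  ≥
So 5 of the 9 assignments meet the threshold.

5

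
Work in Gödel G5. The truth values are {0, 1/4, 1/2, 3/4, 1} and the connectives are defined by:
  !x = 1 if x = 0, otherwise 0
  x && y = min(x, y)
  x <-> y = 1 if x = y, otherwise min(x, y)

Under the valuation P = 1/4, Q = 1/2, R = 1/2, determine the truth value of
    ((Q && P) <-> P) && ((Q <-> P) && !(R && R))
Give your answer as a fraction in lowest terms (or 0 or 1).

Q && P = 1/2 && 1/4 = 1/4
(Q && P) <-> P = 1/4 <-> 1/4 = 1
Q <-> P = 1/2 <-> 1/4 = 1/4
R && R = 1/2 && 1/2 = 1/2
!(R && R) = !1/2 = 0
(Q <-> P) && !(R && R) = 1/4 && 0 = 0
((Q && P) <-> P) && ((Q <-> P) && !(R && R)) = 1 && 0 = 0

0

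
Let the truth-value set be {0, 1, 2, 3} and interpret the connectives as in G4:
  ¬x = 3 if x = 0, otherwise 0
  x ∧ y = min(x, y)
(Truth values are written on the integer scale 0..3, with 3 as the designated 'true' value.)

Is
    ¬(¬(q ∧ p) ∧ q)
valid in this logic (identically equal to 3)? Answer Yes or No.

Counterexample: take p = 0, q = 1.
q ∧ p = 1 ∧ 0 = 0
¬(q ∧ p) = ¬0 = 3
¬(q ∧ p) ∧ q = 3 ∧ 1 = 1
¬(¬(q ∧ p) ∧ q) = ¬1 = 0
This gives 0 ≠ 3.

No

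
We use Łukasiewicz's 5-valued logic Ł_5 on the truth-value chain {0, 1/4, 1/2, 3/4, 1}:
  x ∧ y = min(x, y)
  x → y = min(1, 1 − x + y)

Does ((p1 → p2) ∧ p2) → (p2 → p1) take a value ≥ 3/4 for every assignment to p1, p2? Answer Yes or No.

Counterexample: take p1 = 0, p2 = 3/4.
p1 → p2 = 0 → 3/4 = 1
(p1 → p2) ∧ p2 = 1 ∧ 3/4 = 3/4
p2 → p1 = 3/4 → 0 = 1/4
((p1 → p2) ∧ p2) → (p2 → p1) = 3/4 → 1/4 = 1/2
This gives 1/2, which is below 3/4.

No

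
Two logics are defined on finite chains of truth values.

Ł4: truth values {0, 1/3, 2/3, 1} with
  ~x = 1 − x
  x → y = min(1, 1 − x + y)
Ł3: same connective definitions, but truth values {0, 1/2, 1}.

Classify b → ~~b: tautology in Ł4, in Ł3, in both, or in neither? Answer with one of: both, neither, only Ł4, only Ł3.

In Ł4: every assignment gives 1 — tautology.
In Ł3: every assignment gives 1 — tautology.

both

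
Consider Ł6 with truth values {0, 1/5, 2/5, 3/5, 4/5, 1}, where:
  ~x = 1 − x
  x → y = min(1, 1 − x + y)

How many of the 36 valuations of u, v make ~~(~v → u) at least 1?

21

value 1: 21 assignments (counts)
value 4/5: 5 assignments
value 3/5: 4 assignments
value 2/5: 3 assignments
value 1/5: 2 assignments
value 0: 1 assignment
So 21 of the 36 assignments meet the threshold.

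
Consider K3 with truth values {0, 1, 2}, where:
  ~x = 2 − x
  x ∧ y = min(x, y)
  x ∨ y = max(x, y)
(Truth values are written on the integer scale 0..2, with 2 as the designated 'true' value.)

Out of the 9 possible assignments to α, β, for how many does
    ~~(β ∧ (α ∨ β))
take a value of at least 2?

3

α = 0, β = 0 ↦ 0  <
α = 0, β = 1 ↦ 1  <
α = 0, β = 2 ↦ 2  ≥
α = 1, β = 0 ↦ 0  <
α = 1, β = 1 ↦ 1  <
α = 1, β = 2 ↦ 2  ≥
α = 2, β = 0 ↦ 0  <
α = 2, β = 1 ↦ 1  <
α = 2, β = 2 ↦ 2  ≥
So 3 of the 9 assignments meet the threshold.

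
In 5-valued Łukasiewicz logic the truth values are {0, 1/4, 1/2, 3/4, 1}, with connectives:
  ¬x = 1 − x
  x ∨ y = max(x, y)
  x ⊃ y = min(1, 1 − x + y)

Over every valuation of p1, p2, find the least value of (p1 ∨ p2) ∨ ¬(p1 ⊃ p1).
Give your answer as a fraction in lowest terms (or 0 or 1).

0

Take p1 = 0, p2 = 0:
p1 ∨ p2 = 0 ∨ 0 = 0
p1 ⊃ p1 = 0 ⊃ 0 = 1
¬(p1 ⊃ p1) = ¬1 = 0
(p1 ∨ p2) ∨ ¬(p1 ⊃ p1) = 0 ∨ 0 = 0
No assignment yields a value below 0, so this is the minimum.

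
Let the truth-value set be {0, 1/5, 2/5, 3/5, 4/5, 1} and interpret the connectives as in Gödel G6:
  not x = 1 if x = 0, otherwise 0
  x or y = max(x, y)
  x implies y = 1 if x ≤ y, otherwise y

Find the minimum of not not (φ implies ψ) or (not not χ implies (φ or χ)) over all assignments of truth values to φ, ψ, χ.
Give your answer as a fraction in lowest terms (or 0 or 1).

Take φ = 1/5, ψ = 0, χ = 1/5:
φ implies ψ = 1/5 implies 0 = 0
not (φ implies ψ) = not 0 = 1
not not (φ implies ψ) = not 1 = 0
not χ = not 1/5 = 0
not not χ = not 0 = 1
φ or χ = 1/5 or 1/5 = 1/5
not not χ implies (φ or χ) = 1 implies 1/5 = 1/5
not not (φ implies ψ) or (not not χ implies (φ or χ)) = 0 or 1/5 = 1/5
No assignment yields a value below 1/5, so this is the minimum.

1/5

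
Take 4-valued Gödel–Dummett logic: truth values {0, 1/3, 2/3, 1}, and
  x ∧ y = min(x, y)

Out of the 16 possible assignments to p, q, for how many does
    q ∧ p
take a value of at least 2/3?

4

p = 0, q = 0 ↦ 0  <
p = 0, q = 1/3 ↦ 0  <
p = 0, q = 2/3 ↦ 0  <
p = 0, q = 1 ↦ 0  <
p = 1/3, q = 0 ↦ 0  <
p = 1/3, q = 1/3 ↦ 1/3  <
p = 1/3, q = 2/3 ↦ 1/3  <
p = 1/3, q = 1 ↦ 1/3  <
p = 2/3, q = 0 ↦ 0  <
p = 2/3, q = 1/3 ↦ 1/3  <
p = 2/3, q = 2/3 ↦ 2/3  ≥
p = 2/3, q = 1 ↦ 2/3  ≥
p = 1, q = 0 ↦ 0  <
p = 1, q = 1/3 ↦ 1/3  <
p = 1, q = 2/3 ↦ 2/3  ≥
p = 1, q = 1 ↦ 1  ≥
So 4 of the 16 assignments meet the threshold.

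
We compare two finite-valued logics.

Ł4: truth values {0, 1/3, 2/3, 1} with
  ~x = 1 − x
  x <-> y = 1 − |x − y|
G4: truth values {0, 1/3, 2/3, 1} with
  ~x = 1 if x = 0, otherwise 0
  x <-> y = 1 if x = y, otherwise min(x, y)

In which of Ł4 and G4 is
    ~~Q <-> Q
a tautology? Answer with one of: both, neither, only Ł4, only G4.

In Ł4: every assignment gives 1 — tautology.
In G4: at Q = 1/3 the value is 1/3 — not a tautology.

only Ł4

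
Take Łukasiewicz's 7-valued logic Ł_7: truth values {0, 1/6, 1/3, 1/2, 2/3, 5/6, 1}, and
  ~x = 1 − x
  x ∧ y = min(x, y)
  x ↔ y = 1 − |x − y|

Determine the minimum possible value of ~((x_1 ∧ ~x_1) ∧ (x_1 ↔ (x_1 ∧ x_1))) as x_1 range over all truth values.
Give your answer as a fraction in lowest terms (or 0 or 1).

Take x_1 = 1/2:
~x_1 = ~1/2 = 1/2
x_1 ∧ ~x_1 = 1/2 ∧ 1/2 = 1/2
x_1 ∧ x_1 = 1/2 ∧ 1/2 = 1/2
x_1 ↔ (x_1 ∧ x_1) = 1/2 ↔ 1/2 = 1
(x_1 ∧ ~x_1) ∧ (x_1 ↔ (x_1 ∧ x_1)) = 1/2 ∧ 1 = 1/2
~((x_1 ∧ ~x_1) ∧ (x_1 ↔ (x_1 ∧ x_1))) = ~1/2 = 1/2
No assignment yields a value below 1/2, so this is the minimum.

1/2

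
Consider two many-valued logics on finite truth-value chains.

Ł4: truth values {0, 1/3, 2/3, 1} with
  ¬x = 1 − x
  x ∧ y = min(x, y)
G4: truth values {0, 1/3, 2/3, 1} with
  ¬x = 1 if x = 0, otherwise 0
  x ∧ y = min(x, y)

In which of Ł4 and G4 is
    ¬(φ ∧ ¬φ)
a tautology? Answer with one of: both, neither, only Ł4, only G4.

only G4

In Ł4: at φ = 1/3 the value is 2/3 — not a tautology.
In G4: every assignment gives 1 — tautology.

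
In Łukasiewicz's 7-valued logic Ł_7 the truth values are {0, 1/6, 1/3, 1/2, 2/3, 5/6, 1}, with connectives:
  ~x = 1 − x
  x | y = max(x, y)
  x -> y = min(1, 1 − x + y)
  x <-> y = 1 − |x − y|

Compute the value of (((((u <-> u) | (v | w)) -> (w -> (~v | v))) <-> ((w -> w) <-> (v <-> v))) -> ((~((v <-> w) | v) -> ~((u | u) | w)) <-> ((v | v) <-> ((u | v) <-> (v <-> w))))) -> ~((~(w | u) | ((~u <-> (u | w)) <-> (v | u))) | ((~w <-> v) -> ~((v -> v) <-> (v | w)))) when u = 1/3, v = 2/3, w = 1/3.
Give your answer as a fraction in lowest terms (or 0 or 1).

1/3

u <-> u = 1/3 <-> 1/3 = 1
v | w = 2/3 | 1/3 = 2/3
(u <-> u) | (v | w) = 1 | 2/3 = 1
~v = ~2/3 = 1/3
~v | v = 1/3 | 2/3 = 2/3
w -> (~v | v) = 1/3 -> 2/3 = 1
((u <-> u) | (v | w)) -> (w -> (~v | v)) = 1 -> 1 = 1
w -> w = 1/3 -> 1/3 = 1
v <-> v = 2/3 <-> 2/3 = 1
(w -> w) <-> (v <-> v) = 1 <-> 1 = 1
(((u <-> u) | (v | w)) -> (w -> (~v | v))) <-> ((w -> w) <-> (v <-> v)) = 1 <-> 1 = 1
v <-> w = 2/3 <-> 1/3 = 2/3
(v <-> w) | v = 2/3 | 2/3 = 2/3
~((v <-> w) | v) = ~2/3 = 1/3
u | u = 1/3 | 1/3 = 1/3
(u | u) | w = 1/3 | 1/3 = 1/3
~((u | u) | w) = ~1/3 = 2/3
~((v <-> w) | v) -> ~((u | u) | w) = 1/3 -> 2/3 = 1
v | v = 2/3 | 2/3 = 2/3
u | v = 1/3 | 2/3 = 2/3
v <-> w = 2/3 <-> 1/3 = 2/3
(u | v) <-> (v <-> w) = 2/3 <-> 2/3 = 1
(v | v) <-> ((u | v) <-> (v <-> w)) = 2/3 <-> 1 = 2/3
(~((v <-> w) | v) -> ~((u | u) | w)) <-> ((v | v) <-> ((u | v) <-> (v <-> w))) = 1 <-> 2/3 = 2/3
((((u <-> u) | (v | w)) -> (w -> (~v | v))) <-> ((w -> w) <-> (v <-> v))) -> ((~((v <-> w) | v) -> ~((u | u) | w)) <-> ((v | v) <-> ((u | v) <-> (v <-> w)))) = 1 -> 2/3 = 2/3
w | u = 1/3 | 1/3 = 1/3
~(w | u) = ~1/3 = 2/3
~u = ~1/3 = 2/3
u | w = 1/3 | 1/3 = 1/3
~u <-> (u | w) = 2/3 <-> 1/3 = 2/3
v | u = 2/3 | 1/3 = 2/3
(~u <-> (u | w)) <-> (v | u) = 2/3 <-> 2/3 = 1
~(w | u) | ((~u <-> (u | w)) <-> (v | u)) = 2/3 | 1 = 1
~w = ~1/3 = 2/3
~w <-> v = 2/3 <-> 2/3 = 1
v -> v = 2/3 -> 2/3 = 1
v | w = 2/3 | 1/3 = 2/3
(v -> v) <-> (v | w) = 1 <-> 2/3 = 2/3
~((v -> v) <-> (v | w)) = ~2/3 = 1/3
(~w <-> v) -> ~((v -> v) <-> (v | w)) = 1 -> 1/3 = 1/3
(~(w | u) | ((~u <-> (u | w)) <-> (v | u))) | ((~w <-> v) -> ~((v -> v) <-> (v | w))) = 1 | 1/3 = 1
~((~(w | u) | ((~u <-> (u | w)) <-> (v | u))) | ((~w <-> v) -> ~((v -> v) <-> (v | w)))) = ~1 = 0
(((((u <-> u) | (v | w)) -> (w -> (~v | v))) <-> ((w -> w) <-> (v <-> v))) -> ((~((v <-> w) | v) -> ~((u | u) | w)) <-> ((v | v) <-> ((u | v) <-> (v <-> w))))) -> ~((~(w | u) | ((~u <-> (u | w)) <-> (v | u))) | ((~w <-> v) -> ~((v -> v) <-> (v | w)))) = 2/3 -> 0 = 1/3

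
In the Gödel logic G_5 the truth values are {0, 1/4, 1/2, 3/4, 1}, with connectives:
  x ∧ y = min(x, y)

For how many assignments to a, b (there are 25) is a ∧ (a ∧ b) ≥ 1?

1

value 1: 1 assignment (counts)
value 3/4: 3 assignments
value 1/2: 5 assignments
value 1/4: 7 assignments
value 0: 9 assignments
So 1 of the 25 assignments meets the threshold.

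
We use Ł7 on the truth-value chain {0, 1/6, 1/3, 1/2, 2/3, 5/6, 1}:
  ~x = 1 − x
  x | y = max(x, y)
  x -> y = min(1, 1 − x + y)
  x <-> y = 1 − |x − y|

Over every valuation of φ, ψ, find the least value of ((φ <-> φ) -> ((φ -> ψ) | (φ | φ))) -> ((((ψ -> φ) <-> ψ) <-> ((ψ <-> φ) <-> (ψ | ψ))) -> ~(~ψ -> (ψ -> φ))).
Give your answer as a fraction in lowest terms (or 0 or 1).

0

Take φ = 0, ψ = 0:
φ <-> φ = 0 <-> 0 = 1
φ -> ψ = 0 -> 0 = 1
φ | φ = 0 | 0 = 0
(φ -> ψ) | (φ | φ) = 1 | 0 = 1
(φ <-> φ) -> ((φ -> ψ) | (φ | φ)) = 1 -> 1 = 1
ψ -> φ = 0 -> 0 = 1
(ψ -> φ) <-> ψ = 1 <-> 0 = 0
ψ <-> φ = 0 <-> 0 = 1
ψ | ψ = 0 | 0 = 0
(ψ <-> φ) <-> (ψ | ψ) = 1 <-> 0 = 0
((ψ -> φ) <-> ψ) <-> ((ψ <-> φ) <-> (ψ | ψ)) = 0 <-> 0 = 1
~ψ = ~0 = 1
ψ -> φ = 0 -> 0 = 1
~ψ -> (ψ -> φ) = 1 -> 1 = 1
~(~ψ -> (ψ -> φ)) = ~1 = 0
(((ψ -> φ) <-> ψ) <-> ((ψ <-> φ) <-> (ψ | ψ))) -> ~(~ψ -> (ψ -> φ)) = 1 -> 0 = 0
((φ <-> φ) -> ((φ -> ψ) | (φ | φ))) -> ((((ψ -> φ) <-> ψ) <-> ((ψ <-> φ) <-> (ψ | ψ))) -> ~(~ψ -> (ψ -> φ))) = 1 -> 0 = 0
No assignment yields a value below 0, so this is the minimum.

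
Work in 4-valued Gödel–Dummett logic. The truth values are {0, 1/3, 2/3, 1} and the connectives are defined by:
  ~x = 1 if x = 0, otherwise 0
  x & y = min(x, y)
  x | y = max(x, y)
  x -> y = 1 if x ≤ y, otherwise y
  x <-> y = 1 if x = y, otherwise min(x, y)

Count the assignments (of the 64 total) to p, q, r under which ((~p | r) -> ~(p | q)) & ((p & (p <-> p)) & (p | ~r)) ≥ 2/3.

value 1: 4 assignments (counts)
value 2/3: 4 assignments (counts)
value 1/3: 4 assignments
value 0: 52 assignments
So 8 of the 64 assignments meet the threshold.

8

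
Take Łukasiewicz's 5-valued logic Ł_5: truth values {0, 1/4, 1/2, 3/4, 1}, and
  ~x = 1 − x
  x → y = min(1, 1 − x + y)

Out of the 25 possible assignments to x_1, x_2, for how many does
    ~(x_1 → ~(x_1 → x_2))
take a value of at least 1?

value 1: 1 assignment (counts)
value 3/4: 3 assignments
value 1/2: 5 assignments
value 1/4: 7 assignments
value 0: 9 assignments
So 1 of the 25 assignments meets the threshold.

1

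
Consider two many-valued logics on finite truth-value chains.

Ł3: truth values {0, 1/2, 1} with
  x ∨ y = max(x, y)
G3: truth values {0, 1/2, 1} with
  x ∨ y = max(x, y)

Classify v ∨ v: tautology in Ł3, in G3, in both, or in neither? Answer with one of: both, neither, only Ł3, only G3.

In Ł3: at v = 0 the value is 0 — not a tautology.
In G3: at v = 0 the value is 0 — not a tautology.

neither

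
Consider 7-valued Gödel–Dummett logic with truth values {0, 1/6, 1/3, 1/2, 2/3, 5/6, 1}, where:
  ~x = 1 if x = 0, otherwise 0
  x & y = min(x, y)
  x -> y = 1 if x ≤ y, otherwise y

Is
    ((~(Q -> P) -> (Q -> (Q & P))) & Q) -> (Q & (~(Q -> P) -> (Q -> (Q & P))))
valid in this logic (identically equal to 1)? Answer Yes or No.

At P = 1/3, Q = 0, for instance:
Q -> P = 0 -> 1/3 = 1
~(Q -> P) = ~1 = 0
Q & P = 0 & 1/3 = 0
Q -> (Q & P) = 0 -> 0 = 1
~(Q -> P) -> (Q -> (Q & P)) = 0 -> 1 = 1
(~(Q -> P) -> (Q -> (Q & P))) & Q = 1 & 0 = 0
Q & (~(Q -> P) -> (Q -> (Q & P))) = 0 & 1 = 0
((~(Q -> P) -> (Q -> (Q & P))) & Q) -> (Q & (~(Q -> P) -> (Q -> (Q & P)))) = 0 -> 0 = 1
and checking the remaining 48 assignments likewise gives ≥ 1 in every case.

Yes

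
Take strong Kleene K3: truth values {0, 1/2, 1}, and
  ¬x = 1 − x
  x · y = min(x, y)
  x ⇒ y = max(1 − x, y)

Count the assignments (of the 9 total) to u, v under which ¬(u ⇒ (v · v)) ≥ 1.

1

u = 0, v = 0 ↦ 0  <
u = 0, v = 1/2 ↦ 0  <
u = 0, v = 1 ↦ 0  <
u = 1/2, v = 0 ↦ 1/2  <
u = 1/2, v = 1/2 ↦ 1/2  <
u = 1/2, v = 1 ↦ 0  <
u = 1, v = 0 ↦ 1  ≥
u = 1, v = 1/2 ↦ 1/2  <
u = 1, v = 1 ↦ 0  <
So 1 of the 9 assignments meets the threshold.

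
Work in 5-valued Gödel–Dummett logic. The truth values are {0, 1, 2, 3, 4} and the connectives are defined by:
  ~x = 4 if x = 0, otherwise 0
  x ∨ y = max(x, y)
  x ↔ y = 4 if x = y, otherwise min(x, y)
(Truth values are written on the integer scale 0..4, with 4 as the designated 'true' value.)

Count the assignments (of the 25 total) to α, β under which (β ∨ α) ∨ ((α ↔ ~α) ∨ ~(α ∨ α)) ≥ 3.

19

value 4: 13 assignments (counts)
value 3: 6 assignments (counts)
value 2: 4 assignments
value 1: 2 assignments
So 19 of the 25 assignments meet the threshold.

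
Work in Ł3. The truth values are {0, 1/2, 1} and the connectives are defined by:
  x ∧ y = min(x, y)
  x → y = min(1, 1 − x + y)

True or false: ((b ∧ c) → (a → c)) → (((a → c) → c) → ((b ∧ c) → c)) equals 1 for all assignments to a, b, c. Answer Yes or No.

Yes

At a = 1/2, b = 1/2, c = 1/2, for instance:
b ∧ c = 1/2 ∧ 1/2 = 1/2
a → c = 1/2 → 1/2 = 1
(b ∧ c) → (a → c) = 1/2 → 1 = 1
(a → c) → c = 1 → 1/2 = 1/2
(b ∧ c) → c = 1/2 → 1/2 = 1
((a → c) → c) → ((b ∧ c) → c) = 1/2 → 1 = 1
((b ∧ c) → (a → c)) → (((a → c) → c) → ((b ∧ c) → c)) = 1 → 1 = 1
and checking the remaining 26 assignments likewise gives ≥ 1 in every case.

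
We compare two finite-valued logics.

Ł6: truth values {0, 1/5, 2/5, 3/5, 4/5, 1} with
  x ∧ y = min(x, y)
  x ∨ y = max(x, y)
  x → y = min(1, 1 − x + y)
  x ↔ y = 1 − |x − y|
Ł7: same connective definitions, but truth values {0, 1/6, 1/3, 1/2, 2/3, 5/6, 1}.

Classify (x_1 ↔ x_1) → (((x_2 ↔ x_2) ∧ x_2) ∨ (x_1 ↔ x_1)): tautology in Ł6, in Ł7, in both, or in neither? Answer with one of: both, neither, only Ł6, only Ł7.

In Ł6: every assignment gives 1 — tautology.
In Ł7: every assignment gives 1 — tautology.

both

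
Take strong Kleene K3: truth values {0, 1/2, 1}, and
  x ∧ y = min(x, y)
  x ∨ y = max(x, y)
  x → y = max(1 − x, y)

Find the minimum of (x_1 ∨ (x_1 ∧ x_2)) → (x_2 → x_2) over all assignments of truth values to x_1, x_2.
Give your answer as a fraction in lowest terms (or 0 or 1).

1/2

Take x_1 = 1/2, x_2 = 1/2:
x_1 ∧ x_2 = 1/2 ∧ 1/2 = 1/2
x_1 ∨ (x_1 ∧ x_2) = 1/2 ∨ 1/2 = 1/2
x_2 → x_2 = 1/2 → 1/2 = 1/2
(x_1 ∨ (x_1 ∧ x_2)) → (x_2 → x_2) = 1/2 → 1/2 = 1/2
No assignment yields a value below 1/2, so this is the minimum.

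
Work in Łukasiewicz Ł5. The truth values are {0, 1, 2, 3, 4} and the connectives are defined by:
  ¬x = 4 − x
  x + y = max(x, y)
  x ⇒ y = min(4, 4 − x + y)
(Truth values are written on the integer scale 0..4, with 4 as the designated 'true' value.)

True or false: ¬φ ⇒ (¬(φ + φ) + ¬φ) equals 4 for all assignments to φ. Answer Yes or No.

Yes

φ = 0 ↦ 4
φ = 1 ↦ 4
φ = 2 ↦ 4
φ = 3 ↦ 4
φ = 4 ↦ 4
Every assignment gives a value ≥ 4.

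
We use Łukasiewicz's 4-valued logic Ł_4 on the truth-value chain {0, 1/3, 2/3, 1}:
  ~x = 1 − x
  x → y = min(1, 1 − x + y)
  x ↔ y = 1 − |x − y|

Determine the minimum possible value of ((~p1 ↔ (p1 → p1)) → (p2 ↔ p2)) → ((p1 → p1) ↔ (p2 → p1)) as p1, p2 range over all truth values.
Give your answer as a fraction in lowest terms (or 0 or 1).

Take p1 = 0, p2 = 1:
~p1 = ~0 = 1
p1 → p1 = 0 → 0 = 1
~p1 ↔ (p1 → p1) = 1 ↔ 1 = 1
p2 ↔ p2 = 1 ↔ 1 = 1
(~p1 ↔ (p1 → p1)) → (p2 ↔ p2) = 1 → 1 = 1
p1 → p1 = 0 → 0 = 1
p2 → p1 = 1 → 0 = 0
(p1 → p1) ↔ (p2 → p1) = 1 ↔ 0 = 0
((~p1 ↔ (p1 → p1)) → (p2 ↔ p2)) → ((p1 → p1) ↔ (p2 → p1)) = 1 → 0 = 0
No assignment yields a value below 0, so this is the minimum.

0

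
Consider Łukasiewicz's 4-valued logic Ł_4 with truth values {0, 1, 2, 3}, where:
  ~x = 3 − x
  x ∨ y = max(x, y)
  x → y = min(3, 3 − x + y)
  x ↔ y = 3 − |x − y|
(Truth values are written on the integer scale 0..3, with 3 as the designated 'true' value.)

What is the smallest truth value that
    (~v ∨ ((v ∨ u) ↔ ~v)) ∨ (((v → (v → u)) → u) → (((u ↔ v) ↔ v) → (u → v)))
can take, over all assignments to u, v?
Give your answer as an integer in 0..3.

Take u = 3, v = 1:
~v = ~1 = 2
v ∨ u = 1 ∨ 3 = 3
~v = ~1 = 2
(v ∨ u) ↔ ~v = 3 ↔ 2 = 2
~v ∨ ((v ∨ u) ↔ ~v) = 2 ∨ 2 = 2
v → u = 1 → 3 = 3
v → (v → u) = 1 → 3 = 3
(v → (v → u)) → u = 3 → 3 = 3
u ↔ v = 3 ↔ 1 = 1
(u ↔ v) ↔ v = 1 ↔ 1 = 3
u → v = 3 → 1 = 1
((u ↔ v) ↔ v) → (u → v) = 3 → 1 = 1
((v → (v → u)) → u) → (((u ↔ v) ↔ v) → (u → v)) = 3 → 1 = 1
(~v ∨ ((v ∨ u) ↔ ~v)) ∨ (((v → (v → u)) → u) → (((u ↔ v) ↔ v) → (u → v))) = 2 ∨ 1 = 2
No assignment yields a value below 2, so this is the minimum.

2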